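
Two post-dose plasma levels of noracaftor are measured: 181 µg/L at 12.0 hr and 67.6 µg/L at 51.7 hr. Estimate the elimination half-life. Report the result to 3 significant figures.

k = ln(C₁/C₂) / (t₂ − t₁) = ln(181/67.6) / (51.7 − 12.0)
  = 0.9849 / 39.70 = 0.02481 hr⁻¹
t½ = ln 2 / k = ln 2 / 0.02481 ≈ 27.9 hours

27.9 hours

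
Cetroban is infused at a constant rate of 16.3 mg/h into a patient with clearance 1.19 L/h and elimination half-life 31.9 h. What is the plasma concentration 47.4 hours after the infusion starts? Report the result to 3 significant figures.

Css = rate / CL = 16.3 / 1.19 = 13.70 µg/mL
k = ln 2 / 31.9 = 0.02173 h⁻¹
C(t) = Css (1 − e^(−kt)) = 13.70 × (1 − e^(−1.030)) = 13.70 × 0.6430 ≈ 8.81 µg/mL

8.81 µg/mL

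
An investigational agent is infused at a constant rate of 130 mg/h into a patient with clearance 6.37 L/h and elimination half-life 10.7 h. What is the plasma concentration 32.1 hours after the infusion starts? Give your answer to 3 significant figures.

Css = rate / CL = 130 / 6.37 = 20.41 µg/mL
k = ln 2 / 10.7 = 0.06478 h⁻¹
C(t) = Css (1 − e^(−kt)) = 20.41 × (1 − e^(−2.079)) = 20.41 × 0.8750 ≈ 17.9 µg/mL

17.9 µg/mL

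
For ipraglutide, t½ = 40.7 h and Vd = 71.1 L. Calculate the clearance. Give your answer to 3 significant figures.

1.21 L/h

k = ln 2 / t½ = ln 2 / 40.7 = 0.01703 h⁻¹
CL = k · V = 0.01703 × 71.1 ≈ 1.21 L/h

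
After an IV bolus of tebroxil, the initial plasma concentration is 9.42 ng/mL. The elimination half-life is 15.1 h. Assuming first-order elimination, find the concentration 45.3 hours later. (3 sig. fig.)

k = ln 2 / 15.1 = 0.04590 h⁻¹
C(t) = C₀ e^(−kt) = 9.42 × e^(−0.04590 × 45.3) = 9.42 × e^(−2.079) = 9.42 × 0.1250 ≈ 1.18 ng/mL

1.18 ng/mL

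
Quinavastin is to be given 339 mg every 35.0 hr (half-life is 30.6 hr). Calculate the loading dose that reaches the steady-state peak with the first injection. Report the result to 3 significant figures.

k = ln 2 / 30.6 = 0.02265 hr⁻¹
Accumulation ratio R = 1 / (1 − e^(−kτ)) = 1 / (1 − e^(−0.02265×35.0)) = 1 / (1 − 0.4526) = 1.827
Loading dose = maintenance dose × R = 339 × 1.827 ≈ 619 mg

619 mg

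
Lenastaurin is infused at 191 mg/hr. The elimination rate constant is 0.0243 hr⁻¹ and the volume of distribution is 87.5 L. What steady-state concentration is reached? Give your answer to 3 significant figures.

89.8 mg/L

CL = k · V = 0.0243 × 87.5 = 2.126 L/hr
Css = rate / CL = 191 / 2.126 ≈ 89.8 mg/L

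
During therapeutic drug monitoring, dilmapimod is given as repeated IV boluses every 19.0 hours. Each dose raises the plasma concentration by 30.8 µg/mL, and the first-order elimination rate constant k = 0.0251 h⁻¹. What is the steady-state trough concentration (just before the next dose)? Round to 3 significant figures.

Fraction remaining after one interval: e^(−kτ) = e^(−0.02510 × 19.0) = 0.6207
R = 1 / (1 − 0.6207) = 2.636
Css,max = 30.8 × 2.636 = 81.20 µg/mL
Css,min = Css,max × e^(−kτ) = 81.20 × 0.6207 ≈ 50.4 µg/mL

50.4 µg/mL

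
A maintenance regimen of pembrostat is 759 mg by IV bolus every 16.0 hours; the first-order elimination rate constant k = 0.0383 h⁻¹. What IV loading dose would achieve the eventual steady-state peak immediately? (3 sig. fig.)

1660 mg

Accumulation ratio R = 1 / (1 − e^(−kτ)) = 1 / (1 − e^(−0.03830×16.0)) = 1 / (1 − 0.5418) = 2.183
Loading dose = maintenance dose × R = 759 × 2.183 ≈ 1660 mg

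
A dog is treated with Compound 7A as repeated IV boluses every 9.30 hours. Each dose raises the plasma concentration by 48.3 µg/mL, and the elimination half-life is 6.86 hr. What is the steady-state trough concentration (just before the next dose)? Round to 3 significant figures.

31.0 µg/mL

k = ln 2 / 6.86 = 0.1010 hr⁻¹
Fraction remaining after one interval: e^(−kτ) = e^(−0.1010 × 9.30) = 0.3907
R = 1 / (1 − 0.3907) = 1.641
Css,max = 48.3 × 1.641 = 79.28 µg/mL
Css,min = Css,max × e^(−kτ) = 79.28 × 0.3907 ≈ 31.0 µg/mL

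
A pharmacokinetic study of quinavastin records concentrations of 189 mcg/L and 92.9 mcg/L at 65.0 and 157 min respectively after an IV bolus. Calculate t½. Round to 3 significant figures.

89.8 minutes

k = ln(C₁/C₂) / (t₂ − t₁) = ln(189/92.9) / (157 − 65.0)
  = 0.7102 / 92.00 = 0.007720 min⁻¹
t½ = ln 2 / k = ln 2 / 0.007720 ≈ 89.8 minutes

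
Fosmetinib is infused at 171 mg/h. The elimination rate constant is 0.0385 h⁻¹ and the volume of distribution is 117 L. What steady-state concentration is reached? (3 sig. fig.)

38.0 µg/mL

CL = k · V = 0.0385 × 117 = 4.505 L/h
Css = rate / CL = 171 / 4.505 ≈ 38.0 µg/mL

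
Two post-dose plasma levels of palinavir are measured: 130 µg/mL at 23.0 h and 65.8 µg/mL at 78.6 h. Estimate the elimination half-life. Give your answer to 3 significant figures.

56.6 hours

k = ln(C₁/C₂) / (t₂ − t₁) = ln(130/65.8) / (78.6 − 23.0)
  = 0.6809 / 55.60 = 0.01225 h⁻¹
t½ = ln 2 / k = ln 2 / 0.01225 ≈ 56.6 hours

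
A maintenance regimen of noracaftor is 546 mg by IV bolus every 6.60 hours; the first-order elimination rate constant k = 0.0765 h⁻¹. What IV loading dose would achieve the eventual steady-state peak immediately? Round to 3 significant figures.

Accumulation ratio R = 1 / (1 − e^(−kτ)) = 1 / (1 − e^(−0.07650×6.60)) = 1 / (1 − 0.6036) = 2.522
Loading dose = maintenance dose × R = 546 × 2.522 ≈ 1380 mg

1380 mg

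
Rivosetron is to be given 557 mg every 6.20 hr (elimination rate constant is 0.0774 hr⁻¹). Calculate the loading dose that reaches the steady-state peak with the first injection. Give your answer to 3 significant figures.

Accumulation ratio R = 1 / (1 − e^(−kτ)) = 1 / (1 − e^(−0.07740×6.20)) = 1 / (1 − 0.6189) = 2.624
Loading dose = maintenance dose × R = 557 × 2.624 ≈ 1460 mg

1460 mg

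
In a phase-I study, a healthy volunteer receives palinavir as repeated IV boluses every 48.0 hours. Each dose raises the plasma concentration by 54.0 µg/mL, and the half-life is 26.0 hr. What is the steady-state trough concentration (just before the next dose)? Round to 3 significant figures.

k = ln 2 / 26.0 = 0.02666 hr⁻¹
Fraction remaining after one interval: e^(−kτ) = e^(−0.02666 × 48.0) = 0.2781
R = 1 / (1 − 0.2781) = 1.385
Css,max = 54.0 × 1.385 = 74.81 µg/mL
Css,min = Css,max × e^(−kτ) = 74.81 × 0.2781 ≈ 20.8 µg/mL

20.8 µg/mL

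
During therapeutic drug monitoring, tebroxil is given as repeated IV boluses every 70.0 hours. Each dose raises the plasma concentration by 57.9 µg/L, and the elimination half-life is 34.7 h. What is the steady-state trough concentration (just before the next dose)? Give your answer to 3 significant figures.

19.0 µg/L

k = ln 2 / 34.7 = 0.01998 h⁻¹
Fraction remaining after one interval: e^(−kτ) = e^(−0.01998 × 70.0) = 0.2470
R = 1 / (1 − 0.2470) = 1.328
Css,max = 57.9 × 1.328 = 76.89 µg/L
Css,min = Css,max × e^(−kτ) = 76.89 × 0.2470 ≈ 19.0 µg/L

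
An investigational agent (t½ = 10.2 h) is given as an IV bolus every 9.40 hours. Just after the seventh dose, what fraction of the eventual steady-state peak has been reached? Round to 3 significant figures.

k = ln 2 / 10.2 = 0.06796 h⁻¹
f_n = 1 − e^(−nkτ) = 1 − e^(−7 × 0.06796 × 9.40) = 1 − e^(−4.471) = 1 − 0.01143 ≈ 0.989

0.989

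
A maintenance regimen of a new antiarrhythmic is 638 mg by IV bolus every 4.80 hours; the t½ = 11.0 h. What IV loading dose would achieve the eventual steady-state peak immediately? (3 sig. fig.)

2440 mg

k = ln 2 / 11.0 = 0.06301 h⁻¹
Accumulation ratio R = 1 / (1 − e^(−kτ)) = 1 / (1 − e^(−0.06301×4.80)) = 1 / (1 − 0.7390) = 3.831
Loading dose = maintenance dose × R = 638 × 3.831 ≈ 2440 mg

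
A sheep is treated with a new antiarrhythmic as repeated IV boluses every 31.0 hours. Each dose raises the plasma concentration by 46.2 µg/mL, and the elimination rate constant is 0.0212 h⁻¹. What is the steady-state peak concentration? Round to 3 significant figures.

Fraction remaining after one interval: e^(−kτ) = e^(−0.02120 × 31.0) = 0.5183
R = 1 / (1 − 0.5183) = 2.076
Css,max = 46.2 × 2.076 ≈ 95.9 µg/mL

95.9 µg/mL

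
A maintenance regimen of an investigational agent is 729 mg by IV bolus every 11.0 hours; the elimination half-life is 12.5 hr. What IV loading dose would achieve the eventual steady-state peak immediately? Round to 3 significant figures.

1600 mg

k = ln 2 / 12.5 = 0.05545 hr⁻¹
Accumulation ratio R = 1 / (1 − e^(−kτ)) = 1 / (1 − e^(−0.05545×11.0)) = 1 / (1 − 0.5434) = 2.190
Loading dose = maintenance dose × R = 729 × 2.190 ≈ 1600 mg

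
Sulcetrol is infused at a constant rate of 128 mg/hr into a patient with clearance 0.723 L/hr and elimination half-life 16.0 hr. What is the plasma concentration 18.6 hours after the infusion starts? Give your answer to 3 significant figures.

Css = rate / CL = 128 / 0.723 = 177.0 mg/L
k = ln 2 / 16.0 = 0.04332 hr⁻¹
C(t) = Css (1 − e^(−kt)) = 177.0 × (1 − e^(−0.8058)) = 177.0 × 0.5533 ≈ 97.9 mg/L

97.9 mg/L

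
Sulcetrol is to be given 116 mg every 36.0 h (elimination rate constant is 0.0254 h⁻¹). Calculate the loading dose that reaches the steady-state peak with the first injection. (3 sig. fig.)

194 mg

Accumulation ratio R = 1 / (1 − e^(−kτ)) = 1 / (1 − e^(−0.02540×36.0)) = 1 / (1 − 0.4008) = 1.669
Loading dose = maintenance dose × R = 116 × 1.669 ≈ 194 mg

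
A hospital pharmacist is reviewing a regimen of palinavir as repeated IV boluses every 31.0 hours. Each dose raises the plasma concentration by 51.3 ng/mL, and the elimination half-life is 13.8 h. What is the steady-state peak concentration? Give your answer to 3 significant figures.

k = ln 2 / 13.8 = 0.05023 h⁻¹
Fraction remaining after one interval: e^(−kτ) = e^(−0.05023 × 31.0) = 0.2108
R = 1 / (1 − 0.2108) = 1.267
Css,max = 51.3 × 1.267 ≈ 65.0 ng/mL

65.0 ng/mL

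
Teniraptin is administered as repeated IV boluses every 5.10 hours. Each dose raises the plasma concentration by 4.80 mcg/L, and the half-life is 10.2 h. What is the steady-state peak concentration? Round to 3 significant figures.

16.4 mcg/L

k = ln 2 / 10.2 = 0.06796 h⁻¹
Fraction remaining after one interval: e^(−kτ) = e^(−0.06796 × 5.10) = 0.7071
R = 1 / (1 − 0.7071) = 3.414
Css,max = 4.80 × 3.414 ≈ 16.4 mcg/L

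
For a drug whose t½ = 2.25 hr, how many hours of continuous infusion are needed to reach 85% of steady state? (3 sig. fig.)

k = ln 2 / 2.25 = 0.3081 hr⁻¹
f = 1 − e^(−kt)  ⇒  t = −ln(1 − f) / k
t = −ln(1 − 0.85) / 0.3081 = 1.897 / 0.3081 ≈ 6.16 hours

6.16 hours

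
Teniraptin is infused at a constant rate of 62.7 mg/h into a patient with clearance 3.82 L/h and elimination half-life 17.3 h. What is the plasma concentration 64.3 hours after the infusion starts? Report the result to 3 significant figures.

Css = rate / CL = 62.7 / 3.82 = 16.41 µg/mL
k = ln 2 / 17.3 = 0.04007 h⁻¹
C(t) = Css (1 − e^(−kt)) = 16.41 × (1 − e^(−2.576)) = 16.41 × 0.9239 ≈ 15.2 µg/mL

15.2 µg/mL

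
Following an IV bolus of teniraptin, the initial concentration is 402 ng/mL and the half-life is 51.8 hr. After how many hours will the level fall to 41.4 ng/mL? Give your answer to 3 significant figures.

170 hours

k = ln 2 / 51.8 = 0.01338 hr⁻¹
C(t) = C₀ e^(−kt)  ⇒  t = ln(C₀/C) / k
t = ln(402/41.4) / 0.01338 = 2.273 / 0.01338 ≈ 170 hours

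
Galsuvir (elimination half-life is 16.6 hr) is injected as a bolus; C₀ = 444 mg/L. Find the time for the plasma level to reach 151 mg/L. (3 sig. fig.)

25.8 hours

k = ln 2 / 16.6 = 0.04176 hr⁻¹
C(t) = C₀ e^(−kt)  ⇒  t = ln(C₀/C) / k
t = ln(444/151) / 0.04176 = 1.079 / 0.04176 ≈ 25.8 hours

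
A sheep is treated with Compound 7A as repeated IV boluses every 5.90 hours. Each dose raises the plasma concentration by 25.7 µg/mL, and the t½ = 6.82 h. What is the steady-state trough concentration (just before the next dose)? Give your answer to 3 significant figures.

k = ln 2 / 6.82 = 0.1016 h⁻¹
Fraction remaining after one interval: e^(−kτ) = e^(−0.1016 × 5.90) = 0.5490
R = 1 / (1 − 0.5490) = 2.217
Css,max = 25.7 × 2.217 = 56.99 µg/mL
Css,min = Css,max × e^(−kτ) = 56.99 × 0.5490 ≈ 31.3 µg/mL

31.3 µg/mL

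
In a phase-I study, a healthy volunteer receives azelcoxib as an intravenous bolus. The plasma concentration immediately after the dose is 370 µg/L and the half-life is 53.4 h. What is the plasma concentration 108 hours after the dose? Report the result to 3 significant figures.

91.1 µg/L

k = ln 2 / 53.4 = 0.01298 h⁻¹
C(t) = C₀ e^(−kt) = 370 × e^(−0.01298 × 108) = 370 × e^(−1.402) = 370 × 0.2461 ≈ 91.1 µg/L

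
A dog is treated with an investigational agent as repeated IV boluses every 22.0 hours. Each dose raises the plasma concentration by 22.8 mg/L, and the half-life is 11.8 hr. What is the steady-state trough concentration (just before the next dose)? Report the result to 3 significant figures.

8.63 mg/L

k = ln 2 / 11.8 = 0.05874 hr⁻¹
Fraction remaining after one interval: e^(−kτ) = e^(−0.05874 × 22.0) = 0.2746
R = 1 / (1 − 0.2746) = 1.379
Css,max = 22.8 × 1.379 = 31.43 mg/L
Css,min = Css,max × e^(−kτ) = 31.43 × 0.2746 ≈ 8.63 mg/L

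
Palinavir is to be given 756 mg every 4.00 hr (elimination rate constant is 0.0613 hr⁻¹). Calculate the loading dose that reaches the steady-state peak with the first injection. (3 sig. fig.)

3480 mg

Accumulation ratio R = 1 / (1 − e^(−kτ)) = 1 / (1 − e^(−0.06130×4.00)) = 1 / (1 − 0.7825) = 4.599
Loading dose = maintenance dose × R = 756 × 4.599 ≈ 3480 mg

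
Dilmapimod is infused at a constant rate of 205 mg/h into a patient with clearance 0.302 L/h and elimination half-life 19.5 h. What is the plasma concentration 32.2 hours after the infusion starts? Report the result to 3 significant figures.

463 mg/L

Css = rate / CL = 205 / 0.302 = 678.8 mg/L
k = ln 2 / 19.5 = 0.03555 h⁻¹
C(t) = Css (1 − e^(−kt)) = 678.8 × (1 − e^(−1.145)) = 678.8 × 0.6816 ≈ 463 mg/L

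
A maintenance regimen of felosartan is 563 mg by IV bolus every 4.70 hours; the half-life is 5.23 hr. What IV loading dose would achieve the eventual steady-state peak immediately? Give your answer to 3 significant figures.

k = ln 2 / 5.23 = 0.1325 hr⁻¹
Accumulation ratio R = 1 / (1 − e^(−kτ)) = 1 / (1 − e^(−0.1325×4.70)) = 1 / (1 − 0.5364) = 2.157
Loading dose = maintenance dose × R = 563 × 2.157 ≈ 1210 mg

1210 mg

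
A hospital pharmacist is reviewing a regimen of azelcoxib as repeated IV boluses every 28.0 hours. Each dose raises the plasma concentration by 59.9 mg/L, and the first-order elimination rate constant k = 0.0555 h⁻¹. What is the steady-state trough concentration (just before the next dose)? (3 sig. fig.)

Fraction remaining after one interval: e^(−kτ) = e^(−0.05550 × 28.0) = 0.2114
R = 1 / (1 − 0.2114) = 1.268
Css,max = 59.9 × 1.268 = 75.96 mg/L
Css,min = Css,max × e^(−kτ) = 75.96 × 0.2114 ≈ 16.1 mg/L

16.1 mg/L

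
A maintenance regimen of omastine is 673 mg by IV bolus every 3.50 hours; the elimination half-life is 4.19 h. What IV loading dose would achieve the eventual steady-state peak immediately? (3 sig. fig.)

1530 mg

k = ln 2 / 4.19 = 0.1654 h⁻¹
Accumulation ratio R = 1 / (1 − e^(−kτ)) = 1 / (1 − e^(−0.1654×3.50)) = 1 / (1 − 0.5605) = 2.275
Loading dose = maintenance dose × R = 673 × 2.275 ≈ 1530 mg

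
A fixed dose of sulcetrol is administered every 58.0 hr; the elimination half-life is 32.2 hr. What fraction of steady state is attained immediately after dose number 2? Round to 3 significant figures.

k = ln 2 / 32.2 = 0.02153 hr⁻¹
f_n = 1 − e^(−nkτ) = 1 − e^(−2 × 0.02153 × 58.0) = 1 − e^(−2.497) = 1 − 0.08233 ≈ 0.918

0.918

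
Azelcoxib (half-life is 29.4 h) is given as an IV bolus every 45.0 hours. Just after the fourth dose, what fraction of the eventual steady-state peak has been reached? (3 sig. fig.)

0.986

k = ln 2 / 29.4 = 0.02358 h⁻¹
f_n = 1 − e^(−nkτ) = 1 − e^(−4 × 0.02358 × 45.0) = 1 − e^(−4.244) = 1 − 0.01435 ≈ 0.986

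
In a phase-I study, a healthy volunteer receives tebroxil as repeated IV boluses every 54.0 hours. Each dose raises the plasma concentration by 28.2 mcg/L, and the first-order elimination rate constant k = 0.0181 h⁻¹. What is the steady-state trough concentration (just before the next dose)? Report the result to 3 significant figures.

Fraction remaining after one interval: e^(−kτ) = e^(−0.01810 × 54.0) = 0.3763
R = 1 / (1 − 0.3763) = 1.603
Css,max = 28.2 × 1.603 = 45.21 mcg/L
Css,min = Css,max × e^(−kτ) = 45.21 × 0.3763 ≈ 17.0 mcg/L

17.0 mcg/L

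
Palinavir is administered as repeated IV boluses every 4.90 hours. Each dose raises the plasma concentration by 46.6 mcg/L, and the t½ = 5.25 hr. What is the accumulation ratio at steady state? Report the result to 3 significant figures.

k = ln 2 / 5.25 = 0.1320 hr⁻¹
Fraction remaining after one interval: e^(−kτ) = e^(−0.1320 × 4.90) = 0.5236
R = 1 / (1 − 0.5236) = 1 / 0.4764 ≈ 2.10

2.10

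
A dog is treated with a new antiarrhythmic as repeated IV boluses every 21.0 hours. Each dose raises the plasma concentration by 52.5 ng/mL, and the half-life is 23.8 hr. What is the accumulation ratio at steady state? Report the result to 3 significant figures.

2.19

k = ln 2 / 23.8 = 0.02912 hr⁻¹
Fraction remaining after one interval: e^(−kτ) = e^(−0.02912 × 21.0) = 0.5425
R = 1 / (1 − 0.5425) = 1 / 0.4575 ≈ 2.19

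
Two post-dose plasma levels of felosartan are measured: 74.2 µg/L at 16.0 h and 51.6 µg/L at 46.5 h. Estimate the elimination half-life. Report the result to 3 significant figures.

58.2 hours

k = ln(C₁/C₂) / (t₂ − t₁) = ln(74.2/51.6) / (46.5 − 16.0)
  = 0.3632 / 30.50 = 0.01191 h⁻¹
t½ = ln 2 / k = ln 2 / 0.01191 ≈ 58.2 hours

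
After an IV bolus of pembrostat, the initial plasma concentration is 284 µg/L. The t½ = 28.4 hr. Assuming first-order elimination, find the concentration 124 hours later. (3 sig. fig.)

13.8 µg/L

k = ln 2 / 28.4 = 0.02441 hr⁻¹
124 hr is 4.366 half-lives, so C = 284 × (1/2)^4.366 = 284 × 0.04849 ≈ 13.8 µg/L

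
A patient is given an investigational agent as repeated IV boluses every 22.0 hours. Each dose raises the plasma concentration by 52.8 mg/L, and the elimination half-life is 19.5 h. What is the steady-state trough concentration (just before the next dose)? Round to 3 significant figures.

k = ln 2 / 19.5 = 0.03555 h⁻¹
Fraction remaining after one interval: e^(−kτ) = e^(−0.03555 × 22.0) = 0.4575
R = 1 / (1 − 0.4575) = 1.843
Css,max = 52.8 × 1.843 = 97.32 mg/L
Css,min = Css,max × e^(−kτ) = 97.32 × 0.4575 ≈ 44.5 mg/L

44.5 mg/L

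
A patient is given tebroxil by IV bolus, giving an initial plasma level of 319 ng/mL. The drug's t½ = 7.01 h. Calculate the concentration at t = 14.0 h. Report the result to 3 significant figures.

79.9 ng/mL

k = ln 2 / 7.01 = 0.09888 h⁻¹
C(t) = C₀ e^(−kt) = 319 × e^(−0.09888 × 14.0) = 319 × e^(−1.384) = 319 × 0.2505 ≈ 79.9 ng/mL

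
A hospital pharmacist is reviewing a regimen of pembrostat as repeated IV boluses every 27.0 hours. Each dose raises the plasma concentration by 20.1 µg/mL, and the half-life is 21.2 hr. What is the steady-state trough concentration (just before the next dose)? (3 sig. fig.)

14.2 µg/mL

k = ln 2 / 21.2 = 0.03270 hr⁻¹
Fraction remaining after one interval: e^(−kτ) = e^(−0.03270 × 27.0) = 0.4136
R = 1 / (1 − 0.4136) = 1.705
Css,max = 20.1 × 1.705 = 34.28 µg/mL
Css,min = Css,max × e^(−kτ) = 34.28 × 0.4136 ≈ 14.2 µg/mL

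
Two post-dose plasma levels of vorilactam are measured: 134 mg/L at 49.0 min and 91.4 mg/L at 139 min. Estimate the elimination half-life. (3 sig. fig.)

k = ln(C₁/C₂) / (t₂ − t₁) = ln(134/91.4) / (139 − 49.0)
  = 0.3826 / 90.00 = 0.004251 min⁻¹
t½ = ln 2 / k = ln 2 / 0.004251 ≈ 163 minutes

163 minutes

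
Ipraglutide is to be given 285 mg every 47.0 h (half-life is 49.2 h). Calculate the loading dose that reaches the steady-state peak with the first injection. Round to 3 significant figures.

k = ln 2 / 49.2 = 0.01409 h⁻¹
Accumulation ratio R = 1 / (1 − e^(−kτ)) = 1 / (1 − e^(−0.01409×47.0)) = 1 / (1 − 0.5157) = 2.065
Loading dose = maintenance dose × R = 285 × 2.065 ≈ 589 mg

589 mg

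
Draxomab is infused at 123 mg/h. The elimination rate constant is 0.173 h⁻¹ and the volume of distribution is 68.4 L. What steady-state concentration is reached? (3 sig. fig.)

CL = k · V = 0.173 × 68.4 = 11.83 L/h
Css = rate / CL = 123 / 11.83 ≈ 10.4 mg/L

10.4 mg/L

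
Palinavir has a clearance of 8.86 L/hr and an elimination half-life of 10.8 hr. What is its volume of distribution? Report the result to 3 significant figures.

k = ln 2 / t½ = ln 2 / 10.8 = 0.06418 hr⁻¹
V = CL / k = 8.86 / 0.06418 ≈ 138 L

138 L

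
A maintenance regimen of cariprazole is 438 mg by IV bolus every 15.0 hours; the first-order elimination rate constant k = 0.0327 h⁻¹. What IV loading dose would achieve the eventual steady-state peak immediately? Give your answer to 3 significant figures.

Accumulation ratio R = 1 / (1 − e^(−kτ)) = 1 / (1 − e^(−0.03270×15.0)) = 1 / (1 − 0.6123) = 2.579
Loading dose = maintenance dose × R = 438 × 2.579 ≈ 1130 mg

1130 mg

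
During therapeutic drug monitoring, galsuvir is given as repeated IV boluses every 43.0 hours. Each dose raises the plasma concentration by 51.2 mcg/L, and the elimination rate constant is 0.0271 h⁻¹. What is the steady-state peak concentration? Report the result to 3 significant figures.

Fraction remaining after one interval: e^(−kτ) = e^(−0.02710 × 43.0) = 0.3118
R = 1 / (1 − 0.3118) = 1.453
Css,max = 51.2 × 1.453 ≈ 74.4 mcg/L

74.4 mcg/L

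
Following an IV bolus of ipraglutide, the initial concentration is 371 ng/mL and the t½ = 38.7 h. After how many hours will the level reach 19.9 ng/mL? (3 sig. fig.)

163 hours

k = ln 2 / 38.7 = 0.01791 h⁻¹
C(t) = C₀ e^(−kt)  ⇒  t = ln(C₀/C) / k
t = ln(371/19.9) / 0.01791 = 2.925 / 0.01791 ≈ 163 hours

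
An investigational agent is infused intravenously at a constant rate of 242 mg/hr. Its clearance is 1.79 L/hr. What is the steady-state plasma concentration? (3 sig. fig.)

Css = infusion rate / CL = 242 / 1.79 ≈ 135 mg/L

135 mg/L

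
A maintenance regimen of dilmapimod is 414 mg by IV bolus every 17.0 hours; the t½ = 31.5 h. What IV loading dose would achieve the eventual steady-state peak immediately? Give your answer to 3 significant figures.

k = ln 2 / 31.5 = 0.02200 h⁻¹
Accumulation ratio R = 1 / (1 − e^(−kτ)) = 1 / (1 − e^(−0.02200×17.0)) = 1 / (1 − 0.6879) = 3.204
Loading dose = maintenance dose × R = 414 × 3.204 ≈ 1330 mg

1330 mg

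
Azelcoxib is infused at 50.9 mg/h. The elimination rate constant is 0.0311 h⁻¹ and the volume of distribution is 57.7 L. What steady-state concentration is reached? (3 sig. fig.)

CL = k · V = 0.0311 × 57.7 = 1.794 L/h
Css = rate / CL = 50.9 / 1.794 ≈ 28.4 µg/mL

28.4 µg/mL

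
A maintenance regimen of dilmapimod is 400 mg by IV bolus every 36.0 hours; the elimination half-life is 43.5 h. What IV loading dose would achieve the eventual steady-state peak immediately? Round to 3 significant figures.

k = ln 2 / 43.5 = 0.01593 h⁻¹
Accumulation ratio R = 1 / (1 − e^(−kτ)) = 1 / (1 − e^(−0.01593×36.0)) = 1 / (1 − 0.5635) = 2.291
Loading dose = maintenance dose × R = 400 × 2.291 ≈ 916 mg

916 mg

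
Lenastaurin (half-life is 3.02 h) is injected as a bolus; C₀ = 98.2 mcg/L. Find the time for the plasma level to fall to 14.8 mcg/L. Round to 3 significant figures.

k = ln 2 / 3.02 = 0.2295 h⁻¹
C(t) = C₀ e^(−kt)  ⇒  t = ln(C₀/C) / k
t = ln(98.2/14.8) / 0.2295 = 1.892 / 0.2295 ≈ 8.24 hours

8.24 hours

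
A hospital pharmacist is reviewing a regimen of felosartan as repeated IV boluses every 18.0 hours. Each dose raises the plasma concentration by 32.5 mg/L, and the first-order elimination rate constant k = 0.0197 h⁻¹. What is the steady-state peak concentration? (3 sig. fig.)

109 mg/L

Fraction remaining after one interval: e^(−kτ) = e^(−0.01970 × 18.0) = 0.7015
R = 1 / (1 − 0.7015) = 3.350
Css,max = 32.5 × 3.350 ≈ 109 mg/L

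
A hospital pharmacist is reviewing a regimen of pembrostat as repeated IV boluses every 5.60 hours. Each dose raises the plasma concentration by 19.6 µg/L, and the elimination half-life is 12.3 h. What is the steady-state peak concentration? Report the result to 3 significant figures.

k = ln 2 / 12.3 = 0.05635 h⁻¹
Fraction remaining after one interval: e^(−kτ) = e^(−0.05635 × 5.60) = 0.7294
R = 1 / (1 − 0.7294) = 3.695
Css,max = 19.6 × 3.695 ≈ 72.4 µg/L

72.4 µg/L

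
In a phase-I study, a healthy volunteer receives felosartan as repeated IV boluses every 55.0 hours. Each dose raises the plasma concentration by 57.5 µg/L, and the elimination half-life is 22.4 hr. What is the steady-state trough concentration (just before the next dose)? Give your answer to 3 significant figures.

12.8 µg/L

k = ln 2 / 22.4 = 0.03094 hr⁻¹
Fraction remaining after one interval: e^(−kτ) = e^(−0.03094 × 55.0) = 0.1823
R = 1 / (1 − 0.1823) = 1.223
Css,max = 57.5 × 1.223 = 70.32 µg/L
Css,min = Css,max × e^(−kτ) = 70.32 × 0.1823 ≈ 12.8 µg/L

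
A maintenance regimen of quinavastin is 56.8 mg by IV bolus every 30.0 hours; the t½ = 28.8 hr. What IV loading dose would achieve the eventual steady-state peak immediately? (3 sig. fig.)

110 mg

k = ln 2 / 28.8 = 0.02407 hr⁻¹
Accumulation ratio R = 1 / (1 − e^(−kτ)) = 1 / (1 − e^(−0.02407×30.0)) = 1 / (1 − 0.4858) = 1.945
Loading dose = maintenance dose × R = 56.8 × 1.945 ≈ 110 mg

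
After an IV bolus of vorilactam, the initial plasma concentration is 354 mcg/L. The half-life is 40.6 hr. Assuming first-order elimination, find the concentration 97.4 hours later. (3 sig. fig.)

67.1 mcg/L

k = ln 2 / 40.6 = 0.01707 hr⁻¹
97.4 hr is 2.399 half-lives, so C = 354 × (1/2)^2.399 = 354 × 0.1896 ≈ 67.1 mcg/L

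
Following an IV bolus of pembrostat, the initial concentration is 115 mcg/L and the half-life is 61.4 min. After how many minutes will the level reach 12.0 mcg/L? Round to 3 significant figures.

200 minutes

k = ln 2 / 61.4 = 0.01129 min⁻¹
C(t) = C₀ e^(−kt)  ⇒  t = ln(C₀/C) / k
t = ln(115/12.0) / 0.01129 = 2.260 / 0.01129 ≈ 200 minutes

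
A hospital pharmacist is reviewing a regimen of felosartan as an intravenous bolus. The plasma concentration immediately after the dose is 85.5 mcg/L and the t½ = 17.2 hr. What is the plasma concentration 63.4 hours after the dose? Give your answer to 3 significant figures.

6.64 mcg/L

k = ln 2 / 17.2 = 0.04030 hr⁻¹
C(t) = C₀ e^(−kt) = 85.5 × e^(−0.04030 × 63.4) = 85.5 × e^(−2.555) = 85.5 × 0.07769 ≈ 6.64 mcg/L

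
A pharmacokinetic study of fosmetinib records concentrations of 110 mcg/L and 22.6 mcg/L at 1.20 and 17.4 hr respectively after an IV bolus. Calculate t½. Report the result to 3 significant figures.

k = ln(C₁/C₂) / (t₂ − t₁) = ln(110/22.6) / (17.4 − 1.20)
  = 1.583 / 16.20 = 0.09769 hr⁻¹
t½ = ln 2 / k = ln 2 / 0.09769 ≈ 7.10 hours

7.10 hours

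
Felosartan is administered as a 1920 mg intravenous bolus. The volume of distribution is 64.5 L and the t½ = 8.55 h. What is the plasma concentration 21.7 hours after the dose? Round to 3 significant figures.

C₀ = dose / V = 1920 / 64.5 = 29.77 µg/mL
k = ln 2 / 8.55 = 0.08107 h⁻¹
C(t) = C₀ e^(−kt) = 29.77 × e^(−0.08107 × 21.7) = 29.77 × e^(−1.759) = 29.77 × 0.1722 ≈ 5.13 µg/mL

5.13 µg/mL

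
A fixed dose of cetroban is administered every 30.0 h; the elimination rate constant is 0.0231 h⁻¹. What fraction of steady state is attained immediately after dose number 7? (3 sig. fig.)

0.992

f_n = 1 − e^(−nkτ) = 1 − e^(−7 × 0.02310 × 30.0) = 1 − e^(−4.851) = 1 − 0.007821 ≈ 0.992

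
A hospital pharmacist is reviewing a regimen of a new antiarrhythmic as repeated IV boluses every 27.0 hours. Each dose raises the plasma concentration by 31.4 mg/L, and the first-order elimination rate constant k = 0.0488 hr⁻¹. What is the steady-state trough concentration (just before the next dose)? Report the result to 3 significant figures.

Fraction remaining after one interval: e^(−kτ) = e^(−0.04880 × 27.0) = 0.2678
R = 1 / (1 − 0.2678) = 1.366
Css,max = 31.4 × 1.366 = 42.88 mg/L
Css,min = Css,max × e^(−kτ) = 42.88 × 0.2678 ≈ 11.5 mg/L

11.5 mg/L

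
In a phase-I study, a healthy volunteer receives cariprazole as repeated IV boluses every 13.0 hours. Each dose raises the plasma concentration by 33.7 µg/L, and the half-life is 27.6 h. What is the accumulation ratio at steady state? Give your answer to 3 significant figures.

3.59

k = ln 2 / 27.6 = 0.02511 h⁻¹
Fraction remaining after one interval: e^(−kτ) = e^(−0.02511 × 13.0) = 0.7215
R = 1 / (1 − 0.7215) = 1 / 0.2785 ≈ 3.59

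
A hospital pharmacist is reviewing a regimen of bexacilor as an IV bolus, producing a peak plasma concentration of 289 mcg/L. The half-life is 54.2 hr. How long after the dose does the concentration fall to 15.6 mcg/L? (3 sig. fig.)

228 hours

k = ln 2 / 54.2 = 0.01279 hr⁻¹
C(t) = C₀ e^(−kt)  ⇒  t = ln(C₀/C) / k
t = ln(289/15.6) / 0.01279 = 2.919 / 0.01279 ≈ 228 hours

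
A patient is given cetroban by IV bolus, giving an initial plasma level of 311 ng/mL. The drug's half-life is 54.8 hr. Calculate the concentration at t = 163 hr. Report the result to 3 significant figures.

39.6 ng/mL

k = ln 2 / 54.8 = 0.01265 hr⁻¹
C(t) = C₀ e^(−kt) = 311 × e^(−0.01265 × 163) = 311 × e^(−2.062) = 311 × 0.1272 ≈ 39.6 ng/mL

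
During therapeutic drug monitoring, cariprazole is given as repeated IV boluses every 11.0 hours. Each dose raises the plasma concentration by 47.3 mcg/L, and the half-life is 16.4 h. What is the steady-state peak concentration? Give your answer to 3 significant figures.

k = ln 2 / 16.4 = 0.04227 h⁻¹
Fraction remaining after one interval: e^(−kτ) = e^(−0.04227 × 11.0) = 0.6282
R = 1 / (1 − 0.6282) = 2.690
Css,max = 47.3 × 2.690 ≈ 127 mcg/L

127 mcg/L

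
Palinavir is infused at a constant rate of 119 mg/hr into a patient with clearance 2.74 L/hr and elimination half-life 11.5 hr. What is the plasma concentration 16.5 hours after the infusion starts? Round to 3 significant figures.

27.4 µg/mL

Css = rate / CL = 119 / 2.74 = 43.43 µg/mL
k = ln 2 / 11.5 = 0.06027 hr⁻¹
C(t) = Css (1 − e^(−kt)) = 43.43 × (1 − e^(−0.9945)) = 43.43 × 0.6301 ≈ 27.4 µg/mL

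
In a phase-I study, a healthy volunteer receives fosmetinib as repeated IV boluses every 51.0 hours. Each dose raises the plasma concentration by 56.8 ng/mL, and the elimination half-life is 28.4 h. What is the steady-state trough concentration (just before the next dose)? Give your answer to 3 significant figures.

k = ln 2 / 28.4 = 0.02441 h⁻¹
Fraction remaining after one interval: e^(−kτ) = e^(−0.02441 × 51.0) = 0.2880
R = 1 / (1 − 0.2880) = 1.405
Css,max = 56.8 × 1.405 = 79.78 ng/mL
Css,min = Css,max × e^(−kτ) = 79.78 × 0.2880 ≈ 23.0 ng/mL

23.0 ng/mL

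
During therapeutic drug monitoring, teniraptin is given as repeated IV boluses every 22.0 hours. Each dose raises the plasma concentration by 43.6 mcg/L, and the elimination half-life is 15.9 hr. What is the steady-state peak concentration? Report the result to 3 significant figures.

k = ln 2 / 15.9 = 0.04359 hr⁻¹
Fraction remaining after one interval: e^(−kτ) = e^(−0.04359 × 22.0) = 0.3832
R = 1 / (1 − 0.3832) = 1.621
Css,max = 43.6 × 1.621 ≈ 70.7 mcg/L

70.7 mcg/L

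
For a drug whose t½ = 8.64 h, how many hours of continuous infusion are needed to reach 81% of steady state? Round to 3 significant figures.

20.7 hours

k = ln 2 / 8.64 = 0.08023 h⁻¹
f = 1 − e^(−kt)  ⇒  t = −ln(1 − f) / k
t = −ln(1 − 0.81) / 0.08023 = 1.661 / 0.08023 ≈ 20.7 hours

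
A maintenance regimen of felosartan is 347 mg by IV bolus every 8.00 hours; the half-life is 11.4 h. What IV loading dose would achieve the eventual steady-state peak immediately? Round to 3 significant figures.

k = ln 2 / 11.4 = 0.06080 h⁻¹
Accumulation ratio R = 1 / (1 − e^(−kτ)) = 1 / (1 − e^(−0.06080×8.00)) = 1 / (1 − 0.6148) = 2.596
Loading dose = maintenance dose × R = 347 × 2.596 ≈ 901 mg

901 mg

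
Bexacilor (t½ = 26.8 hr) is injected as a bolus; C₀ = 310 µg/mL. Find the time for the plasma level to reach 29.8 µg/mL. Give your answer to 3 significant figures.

k = ln 2 / 26.8 = 0.02586 hr⁻¹
C(t) = C₀ e^(−kt)  ⇒  t = ln(C₀/C) / k
t = ln(310/29.8) / 0.02586 = 2.342 / 0.02586 ≈ 90.6 hours

90.6 hours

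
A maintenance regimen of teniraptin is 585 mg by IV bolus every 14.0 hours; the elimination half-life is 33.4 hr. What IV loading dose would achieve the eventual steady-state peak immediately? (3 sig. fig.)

k = ln 2 / 33.4 = 0.02075 hr⁻¹
Accumulation ratio R = 1 / (1 − e^(−kτ)) = 1 / (1 − e^(−0.02075×14.0)) = 1 / (1 − 0.7479) = 3.966
Loading dose = maintenance dose × R = 585 × 3.966 ≈ 2320 mg

2320 mg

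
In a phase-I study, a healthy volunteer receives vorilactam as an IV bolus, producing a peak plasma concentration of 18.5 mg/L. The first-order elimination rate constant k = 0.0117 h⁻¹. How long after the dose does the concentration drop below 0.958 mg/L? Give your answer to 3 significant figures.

C(t) = C₀ e^(−kt)  ⇒  t = ln(C₀/C) / k
t = ln(18.5/0.958) / 0.01170 = 2.961 / 0.01170 ≈ 253 hours

253 hours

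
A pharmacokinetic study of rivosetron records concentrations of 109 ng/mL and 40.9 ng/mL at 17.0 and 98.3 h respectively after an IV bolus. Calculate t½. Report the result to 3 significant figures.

57.5 hours

k = ln(C₁/C₂) / (t₂ − t₁) = ln(109/40.9) / (98.3 − 17.0)
  = 0.9802 / 81.30 = 0.01206 h⁻¹
t½ = ln 2 / k = ln 2 / 0.01206 ≈ 57.5 hours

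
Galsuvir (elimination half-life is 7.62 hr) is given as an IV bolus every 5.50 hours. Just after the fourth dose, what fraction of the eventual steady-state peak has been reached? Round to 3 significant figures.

k = ln 2 / 7.62 = 0.09096 hr⁻¹
f_n = 1 − e^(−nkτ) = 1 − e^(−4 × 0.09096 × 5.50) = 1 − e^(−2.001) = 1 − 0.1352 ≈ 0.865

0.865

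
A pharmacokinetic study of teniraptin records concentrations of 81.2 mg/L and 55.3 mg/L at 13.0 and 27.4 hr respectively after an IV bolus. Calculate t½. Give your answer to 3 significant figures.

k = ln(C₁/C₂) / (t₂ − t₁) = ln(81.2/55.3) / (27.4 − 13.0)
  = 0.3841 / 14.40 = 0.02668 hr⁻¹
t½ = ln 2 / k = ln 2 / 0.02668 ≈ 26.0 hours

26.0 hours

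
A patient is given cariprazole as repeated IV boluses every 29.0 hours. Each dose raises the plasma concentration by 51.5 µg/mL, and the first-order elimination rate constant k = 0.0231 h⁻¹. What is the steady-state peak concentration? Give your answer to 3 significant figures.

105 µg/mL

Fraction remaining after one interval: e^(−kτ) = e^(−0.02310 × 29.0) = 0.5118
R = 1 / (1 − 0.5118) = 2.048
Css,max = 51.5 × 2.048 ≈ 105 µg/mL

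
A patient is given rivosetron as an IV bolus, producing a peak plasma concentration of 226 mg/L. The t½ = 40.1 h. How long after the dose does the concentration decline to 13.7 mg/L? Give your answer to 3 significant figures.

k = ln 2 / 40.1 = 0.01729 h⁻¹
C(t) = C₀ e^(−kt)  ⇒  t = ln(C₀/C) / k
t = ln(226/13.7) / 0.01729 = 2.803 / 0.01729 ≈ 162 hours

162 hours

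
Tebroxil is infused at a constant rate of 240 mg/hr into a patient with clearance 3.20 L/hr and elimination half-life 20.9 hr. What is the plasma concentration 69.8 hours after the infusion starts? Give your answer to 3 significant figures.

67.6 µg/mL

Css = rate / CL = 240 / 3.20 = 75.00 µg/mL
k = ln 2 / 20.9 = 0.03316 hr⁻¹
C(t) = Css (1 − e^(−kt)) = 75.00 × (1 − e^(−2.315)) = 75.00 × 0.9012 ≈ 67.6 µg/mL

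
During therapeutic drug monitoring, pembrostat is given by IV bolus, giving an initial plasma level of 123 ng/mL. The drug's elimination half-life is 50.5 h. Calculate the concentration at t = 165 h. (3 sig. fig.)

12.8 ng/mL

k = ln 2 / 50.5 = 0.01373 h⁻¹
165 h is 3.267 half-lives, so C = 123 × (1/2)^3.267 = 123 × 0.1039 ≈ 12.8 ng/mL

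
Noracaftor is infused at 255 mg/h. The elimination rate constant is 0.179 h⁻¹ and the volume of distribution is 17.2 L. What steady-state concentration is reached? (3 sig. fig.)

CL = k · V = 0.179 × 17.2 = 3.079 L/h
Css = rate / CL = 255 / 3.079 ≈ 82.8 mg/L

82.8 mg/L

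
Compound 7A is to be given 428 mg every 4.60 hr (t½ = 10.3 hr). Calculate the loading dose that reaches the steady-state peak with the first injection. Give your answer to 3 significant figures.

1610 mg

k = ln 2 / 10.3 = 0.06730 hr⁻¹
Accumulation ratio R = 1 / (1 − e^(−kτ)) = 1 / (1 − e^(−0.06730×4.60)) = 1 / (1 − 0.7338) = 3.756
Loading dose = maintenance dose × R = 428 × 3.756 ≈ 1610 mg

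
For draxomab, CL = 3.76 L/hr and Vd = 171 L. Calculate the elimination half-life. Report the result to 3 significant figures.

k = CL / V = 3.76 / 171 = 0.02199 hr⁻¹
t½ = ln 2 / k = ln 2 / 0.02199 ≈ 31.5 hours

31.5 hours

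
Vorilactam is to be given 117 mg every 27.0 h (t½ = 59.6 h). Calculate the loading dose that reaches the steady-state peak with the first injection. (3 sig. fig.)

k = ln 2 / 59.6 = 0.01163 h⁻¹
Accumulation ratio R = 1 / (1 − e^(−kτ)) = 1 / (1 − e^(−0.01163×27.0)) = 1 / (1 − 0.7305) = 3.711
Loading dose = maintenance dose × R = 117 × 3.711 ≈ 434 mg

434 mg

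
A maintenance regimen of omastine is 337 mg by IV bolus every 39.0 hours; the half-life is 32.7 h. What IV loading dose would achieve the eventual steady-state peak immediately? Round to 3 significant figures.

599 mg

k = ln 2 / 32.7 = 0.02120 h⁻¹
Accumulation ratio R = 1 / (1 − e^(−kτ)) = 1 / (1 − e^(−0.02120×39.0)) = 1 / (1 − 0.4375) = 1.778
Loading dose = maintenance dose × R = 337 × 1.778 ≈ 599 mg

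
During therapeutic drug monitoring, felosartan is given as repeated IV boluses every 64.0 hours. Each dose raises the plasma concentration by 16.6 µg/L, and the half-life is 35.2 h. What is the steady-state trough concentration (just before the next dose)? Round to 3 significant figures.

k = ln 2 / 35.2 = 0.01969 h⁻¹
Fraction remaining after one interval: e^(−kτ) = e^(−0.01969 × 64.0) = 0.2836
R = 1 / (1 − 0.2836) = 1.396
Css,max = 16.6 × 1.396 = 23.17 µg/L
Css,min = Css,max × e^(−kτ) = 23.17 × 0.2836 ≈ 6.57 µg/L

6.57 µg/L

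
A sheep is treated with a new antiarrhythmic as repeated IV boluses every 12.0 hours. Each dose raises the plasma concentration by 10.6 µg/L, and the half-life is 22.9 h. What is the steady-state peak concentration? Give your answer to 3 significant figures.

34.8 µg/L

k = ln 2 / 22.9 = 0.03027 h⁻¹
Fraction remaining after one interval: e^(−kτ) = e^(−0.03027 × 12.0) = 0.6954
R = 1 / (1 − 0.6954) = 3.283
Css,max = 10.6 × 3.283 ≈ 34.8 µg/L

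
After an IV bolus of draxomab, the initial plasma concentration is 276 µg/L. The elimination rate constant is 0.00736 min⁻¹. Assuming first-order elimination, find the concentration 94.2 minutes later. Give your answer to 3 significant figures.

C(t) = C₀ e^(−kt) = 276 × e^(−0.007360 × 94.2) = 276 × e^(−0.6933) = 276 × 0.4999 ≈ 138 µg/L

138 µg/L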